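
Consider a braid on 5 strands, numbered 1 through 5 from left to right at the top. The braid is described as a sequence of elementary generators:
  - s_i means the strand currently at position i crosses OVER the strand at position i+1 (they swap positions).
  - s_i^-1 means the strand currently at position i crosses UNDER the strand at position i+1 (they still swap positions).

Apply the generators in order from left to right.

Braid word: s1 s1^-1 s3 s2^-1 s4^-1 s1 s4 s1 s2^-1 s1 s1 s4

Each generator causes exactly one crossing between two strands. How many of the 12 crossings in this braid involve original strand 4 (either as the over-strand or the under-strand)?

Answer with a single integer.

Answer: 5

Derivation:
Gen 1: crossing 1x2. Involves strand 4? no. Count so far: 0
Gen 2: crossing 2x1. Involves strand 4? no. Count so far: 0
Gen 3: crossing 3x4. Involves strand 4? yes. Count so far: 1
Gen 4: crossing 2x4. Involves strand 4? yes. Count so far: 2
Gen 5: crossing 3x5. Involves strand 4? no. Count so far: 2
Gen 6: crossing 1x4. Involves strand 4? yes. Count so far: 3
Gen 7: crossing 5x3. Involves strand 4? no. Count so far: 3
Gen 8: crossing 4x1. Involves strand 4? yes. Count so far: 4
Gen 9: crossing 4x2. Involves strand 4? yes. Count so far: 5
Gen 10: crossing 1x2. Involves strand 4? no. Count so far: 5
Gen 11: crossing 2x1. Involves strand 4? no. Count so far: 5
Gen 12: crossing 3x5. Involves strand 4? no. Count so far: 5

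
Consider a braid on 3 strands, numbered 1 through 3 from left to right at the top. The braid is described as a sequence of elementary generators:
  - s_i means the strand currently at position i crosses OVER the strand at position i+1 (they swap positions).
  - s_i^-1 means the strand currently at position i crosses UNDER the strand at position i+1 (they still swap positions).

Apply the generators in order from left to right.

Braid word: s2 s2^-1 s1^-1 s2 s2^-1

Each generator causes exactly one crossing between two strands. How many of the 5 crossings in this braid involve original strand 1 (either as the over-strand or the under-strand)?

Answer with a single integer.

Gen 1: crossing 2x3. Involves strand 1? no. Count so far: 0
Gen 2: crossing 3x2. Involves strand 1? no. Count so far: 0
Gen 3: crossing 1x2. Involves strand 1? yes. Count so far: 1
Gen 4: crossing 1x3. Involves strand 1? yes. Count so far: 2
Gen 5: crossing 3x1. Involves strand 1? yes. Count so far: 3

Answer: 3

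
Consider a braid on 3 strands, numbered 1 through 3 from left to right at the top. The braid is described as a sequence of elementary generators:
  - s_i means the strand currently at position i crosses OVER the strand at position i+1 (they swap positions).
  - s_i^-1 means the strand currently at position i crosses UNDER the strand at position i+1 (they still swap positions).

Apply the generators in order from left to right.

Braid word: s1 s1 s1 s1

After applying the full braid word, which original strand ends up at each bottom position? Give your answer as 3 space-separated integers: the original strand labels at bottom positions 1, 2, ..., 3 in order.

Answer: 1 2 3

Derivation:
Gen 1 (s1): strand 1 crosses over strand 2. Perm now: [2 1 3]
Gen 2 (s1): strand 2 crosses over strand 1. Perm now: [1 2 3]
Gen 3 (s1): strand 1 crosses over strand 2. Perm now: [2 1 3]
Gen 4 (s1): strand 2 crosses over strand 1. Perm now: [1 2 3]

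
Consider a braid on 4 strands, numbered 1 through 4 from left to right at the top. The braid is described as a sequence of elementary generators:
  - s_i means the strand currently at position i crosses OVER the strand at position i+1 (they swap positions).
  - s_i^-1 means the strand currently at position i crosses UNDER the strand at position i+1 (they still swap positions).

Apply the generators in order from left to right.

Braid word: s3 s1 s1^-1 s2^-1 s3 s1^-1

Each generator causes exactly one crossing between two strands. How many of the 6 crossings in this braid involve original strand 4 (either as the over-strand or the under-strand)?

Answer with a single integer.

Gen 1: crossing 3x4. Involves strand 4? yes. Count so far: 1
Gen 2: crossing 1x2. Involves strand 4? no. Count so far: 1
Gen 3: crossing 2x1. Involves strand 4? no. Count so far: 1
Gen 4: crossing 2x4. Involves strand 4? yes. Count so far: 2
Gen 5: crossing 2x3. Involves strand 4? no. Count so far: 2
Gen 6: crossing 1x4. Involves strand 4? yes. Count so far: 3

Answer: 3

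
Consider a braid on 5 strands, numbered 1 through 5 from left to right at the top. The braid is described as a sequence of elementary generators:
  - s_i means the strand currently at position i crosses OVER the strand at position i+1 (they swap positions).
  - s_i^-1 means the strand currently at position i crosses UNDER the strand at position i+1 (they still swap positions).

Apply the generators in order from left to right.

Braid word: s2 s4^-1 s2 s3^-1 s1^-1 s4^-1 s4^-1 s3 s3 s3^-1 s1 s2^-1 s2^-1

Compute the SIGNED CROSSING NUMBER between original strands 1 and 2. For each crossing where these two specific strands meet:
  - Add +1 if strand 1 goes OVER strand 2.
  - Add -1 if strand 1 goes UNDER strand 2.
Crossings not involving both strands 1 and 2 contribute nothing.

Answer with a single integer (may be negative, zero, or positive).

Answer: -2

Derivation:
Gen 1: crossing 2x3. Both 1&2? no. Sum: 0
Gen 2: crossing 4x5. Both 1&2? no. Sum: 0
Gen 3: crossing 3x2. Both 1&2? no. Sum: 0
Gen 4: crossing 3x5. Both 1&2? no. Sum: 0
Gen 5: 1 under 2. Both 1&2? yes. Contrib: -1. Sum: -1
Gen 6: crossing 3x4. Both 1&2? no. Sum: -1
Gen 7: crossing 4x3. Both 1&2? no. Sum: -1
Gen 8: crossing 5x3. Both 1&2? no. Sum: -1
Gen 9: crossing 3x5. Both 1&2? no. Sum: -1
Gen 10: crossing 5x3. Both 1&2? no. Sum: -1
Gen 11: 2 over 1. Both 1&2? yes. Contrib: -1. Sum: -2
Gen 12: crossing 2x3. Both 1&2? no. Sum: -2
Gen 13: crossing 3x2. Both 1&2? no. Sum: -2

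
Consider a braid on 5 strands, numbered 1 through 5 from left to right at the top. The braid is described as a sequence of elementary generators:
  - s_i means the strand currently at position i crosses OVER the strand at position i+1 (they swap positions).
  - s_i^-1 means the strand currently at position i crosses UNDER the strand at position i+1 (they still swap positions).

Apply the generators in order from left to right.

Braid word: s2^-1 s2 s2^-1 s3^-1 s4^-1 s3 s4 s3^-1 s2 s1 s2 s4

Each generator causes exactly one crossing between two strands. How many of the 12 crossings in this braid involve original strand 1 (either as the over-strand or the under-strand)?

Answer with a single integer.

Answer: 2

Derivation:
Gen 1: crossing 2x3. Involves strand 1? no. Count so far: 0
Gen 2: crossing 3x2. Involves strand 1? no. Count so far: 0
Gen 3: crossing 2x3. Involves strand 1? no. Count so far: 0
Gen 4: crossing 2x4. Involves strand 1? no. Count so far: 0
Gen 5: crossing 2x5. Involves strand 1? no. Count so far: 0
Gen 6: crossing 4x5. Involves strand 1? no. Count so far: 0
Gen 7: crossing 4x2. Involves strand 1? no. Count so far: 0
Gen 8: crossing 5x2. Involves strand 1? no. Count so far: 0
Gen 9: crossing 3x2. Involves strand 1? no. Count so far: 0
Gen 10: crossing 1x2. Involves strand 1? yes. Count so far: 1
Gen 11: crossing 1x3. Involves strand 1? yes. Count so far: 2
Gen 12: crossing 5x4. Involves strand 1? no. Count so far: 2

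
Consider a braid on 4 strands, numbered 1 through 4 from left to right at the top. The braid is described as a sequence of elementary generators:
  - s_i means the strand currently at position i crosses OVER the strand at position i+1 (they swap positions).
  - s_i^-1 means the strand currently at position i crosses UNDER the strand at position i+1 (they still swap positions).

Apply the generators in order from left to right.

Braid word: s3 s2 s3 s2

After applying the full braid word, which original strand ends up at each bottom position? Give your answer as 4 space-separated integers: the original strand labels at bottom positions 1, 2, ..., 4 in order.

Answer: 1 3 4 2

Derivation:
Gen 1 (s3): strand 3 crosses over strand 4. Perm now: [1 2 4 3]
Gen 2 (s2): strand 2 crosses over strand 4. Perm now: [1 4 2 3]
Gen 3 (s3): strand 2 crosses over strand 3. Perm now: [1 4 3 2]
Gen 4 (s2): strand 4 crosses over strand 3. Perm now: [1 3 4 2]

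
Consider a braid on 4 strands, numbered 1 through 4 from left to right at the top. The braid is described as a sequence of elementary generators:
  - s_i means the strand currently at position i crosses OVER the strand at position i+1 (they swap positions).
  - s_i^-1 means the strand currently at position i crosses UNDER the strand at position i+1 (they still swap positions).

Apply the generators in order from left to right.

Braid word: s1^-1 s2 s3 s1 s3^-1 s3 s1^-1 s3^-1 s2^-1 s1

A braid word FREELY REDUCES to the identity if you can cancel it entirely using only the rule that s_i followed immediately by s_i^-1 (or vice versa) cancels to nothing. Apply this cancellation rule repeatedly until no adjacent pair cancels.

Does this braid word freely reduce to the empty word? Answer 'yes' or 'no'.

Gen 1 (s1^-1): push. Stack: [s1^-1]
Gen 2 (s2): push. Stack: [s1^-1 s2]
Gen 3 (s3): push. Stack: [s1^-1 s2 s3]
Gen 4 (s1): push. Stack: [s1^-1 s2 s3 s1]
Gen 5 (s3^-1): push. Stack: [s1^-1 s2 s3 s1 s3^-1]
Gen 6 (s3): cancels prior s3^-1. Stack: [s1^-1 s2 s3 s1]
Gen 7 (s1^-1): cancels prior s1. Stack: [s1^-1 s2 s3]
Gen 8 (s3^-1): cancels prior s3. Stack: [s1^-1 s2]
Gen 9 (s2^-1): cancels prior s2. Stack: [s1^-1]
Gen 10 (s1): cancels prior s1^-1. Stack: []
Reduced word: (empty)

Answer: yes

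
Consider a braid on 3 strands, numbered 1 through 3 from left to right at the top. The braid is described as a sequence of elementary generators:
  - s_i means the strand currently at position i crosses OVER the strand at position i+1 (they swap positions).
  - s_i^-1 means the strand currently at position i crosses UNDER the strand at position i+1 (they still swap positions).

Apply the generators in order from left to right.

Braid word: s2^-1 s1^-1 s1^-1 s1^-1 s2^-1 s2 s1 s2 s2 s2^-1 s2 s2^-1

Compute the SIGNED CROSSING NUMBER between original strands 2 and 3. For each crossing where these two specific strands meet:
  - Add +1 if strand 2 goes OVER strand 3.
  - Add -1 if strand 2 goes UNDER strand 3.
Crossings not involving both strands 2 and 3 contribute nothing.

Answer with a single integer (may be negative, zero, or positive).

Answer: 2

Derivation:
Gen 1: 2 under 3. Both 2&3? yes. Contrib: -1. Sum: -1
Gen 2: crossing 1x3. Both 2&3? no. Sum: -1
Gen 3: crossing 3x1. Both 2&3? no. Sum: -1
Gen 4: crossing 1x3. Both 2&3? no. Sum: -1
Gen 5: crossing 1x2. Both 2&3? no. Sum: -1
Gen 6: crossing 2x1. Both 2&3? no. Sum: -1
Gen 7: crossing 3x1. Both 2&3? no. Sum: -1
Gen 8: 3 over 2. Both 2&3? yes. Contrib: -1. Sum: -2
Gen 9: 2 over 3. Both 2&3? yes. Contrib: +1. Sum: -1
Gen 10: 3 under 2. Both 2&3? yes. Contrib: +1. Sum: 0
Gen 11: 2 over 3. Both 2&3? yes. Contrib: +1. Sum: 1
Gen 12: 3 under 2. Both 2&3? yes. Contrib: +1. Sum: 2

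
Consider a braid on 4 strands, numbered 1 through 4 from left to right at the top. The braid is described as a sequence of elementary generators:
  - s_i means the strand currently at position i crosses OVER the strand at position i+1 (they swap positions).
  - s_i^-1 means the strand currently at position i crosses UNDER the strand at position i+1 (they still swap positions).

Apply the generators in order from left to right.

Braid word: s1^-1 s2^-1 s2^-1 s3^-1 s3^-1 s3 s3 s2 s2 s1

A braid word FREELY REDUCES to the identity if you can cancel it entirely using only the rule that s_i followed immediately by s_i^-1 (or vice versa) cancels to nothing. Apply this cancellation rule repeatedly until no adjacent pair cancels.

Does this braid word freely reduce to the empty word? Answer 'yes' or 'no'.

Gen 1 (s1^-1): push. Stack: [s1^-1]
Gen 2 (s2^-1): push. Stack: [s1^-1 s2^-1]
Gen 3 (s2^-1): push. Stack: [s1^-1 s2^-1 s2^-1]
Gen 4 (s3^-1): push. Stack: [s1^-1 s2^-1 s2^-1 s3^-1]
Gen 5 (s3^-1): push. Stack: [s1^-1 s2^-1 s2^-1 s3^-1 s3^-1]
Gen 6 (s3): cancels prior s3^-1. Stack: [s1^-1 s2^-1 s2^-1 s3^-1]
Gen 7 (s3): cancels prior s3^-1. Stack: [s1^-1 s2^-1 s2^-1]
Gen 8 (s2): cancels prior s2^-1. Stack: [s1^-1 s2^-1]
Gen 9 (s2): cancels prior s2^-1. Stack: [s1^-1]
Gen 10 (s1): cancels prior s1^-1. Stack: []
Reduced word: (empty)

Answer: yes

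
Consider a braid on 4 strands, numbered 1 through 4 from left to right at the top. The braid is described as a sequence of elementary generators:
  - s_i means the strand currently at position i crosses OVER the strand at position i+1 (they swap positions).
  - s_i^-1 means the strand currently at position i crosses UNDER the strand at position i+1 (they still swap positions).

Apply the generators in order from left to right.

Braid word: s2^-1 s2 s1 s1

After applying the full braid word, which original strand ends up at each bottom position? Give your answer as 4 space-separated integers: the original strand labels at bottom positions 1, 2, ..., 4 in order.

Answer: 1 2 3 4

Derivation:
Gen 1 (s2^-1): strand 2 crosses under strand 3. Perm now: [1 3 2 4]
Gen 2 (s2): strand 3 crosses over strand 2. Perm now: [1 2 3 4]
Gen 3 (s1): strand 1 crosses over strand 2. Perm now: [2 1 3 4]
Gen 4 (s1): strand 2 crosses over strand 1. Perm now: [1 2 3 4]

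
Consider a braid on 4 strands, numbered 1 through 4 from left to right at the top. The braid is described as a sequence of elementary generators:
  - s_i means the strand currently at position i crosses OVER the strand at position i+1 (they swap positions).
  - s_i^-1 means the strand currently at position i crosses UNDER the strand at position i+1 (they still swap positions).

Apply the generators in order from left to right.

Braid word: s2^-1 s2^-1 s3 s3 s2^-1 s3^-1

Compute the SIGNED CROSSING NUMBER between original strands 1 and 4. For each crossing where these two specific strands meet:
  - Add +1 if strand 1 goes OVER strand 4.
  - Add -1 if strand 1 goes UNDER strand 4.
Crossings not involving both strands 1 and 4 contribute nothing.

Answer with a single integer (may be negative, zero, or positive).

Gen 1: crossing 2x3. Both 1&4? no. Sum: 0
Gen 2: crossing 3x2. Both 1&4? no. Sum: 0
Gen 3: crossing 3x4. Both 1&4? no. Sum: 0
Gen 4: crossing 4x3. Both 1&4? no. Sum: 0
Gen 5: crossing 2x3. Both 1&4? no. Sum: 0
Gen 6: crossing 2x4. Both 1&4? no. Sum: 0

Answer: 0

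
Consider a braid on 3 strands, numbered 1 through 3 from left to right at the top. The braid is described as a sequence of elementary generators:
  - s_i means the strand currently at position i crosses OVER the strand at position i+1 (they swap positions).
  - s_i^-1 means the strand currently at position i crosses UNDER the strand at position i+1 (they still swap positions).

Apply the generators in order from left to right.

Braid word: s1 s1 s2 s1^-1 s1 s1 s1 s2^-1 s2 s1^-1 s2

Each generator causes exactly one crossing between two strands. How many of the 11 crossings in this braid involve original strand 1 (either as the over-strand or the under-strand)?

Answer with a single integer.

Answer: 8

Derivation:
Gen 1: crossing 1x2. Involves strand 1? yes. Count so far: 1
Gen 2: crossing 2x1. Involves strand 1? yes. Count so far: 2
Gen 3: crossing 2x3. Involves strand 1? no. Count so far: 2
Gen 4: crossing 1x3. Involves strand 1? yes. Count so far: 3
Gen 5: crossing 3x1. Involves strand 1? yes. Count so far: 4
Gen 6: crossing 1x3. Involves strand 1? yes. Count so far: 5
Gen 7: crossing 3x1. Involves strand 1? yes. Count so far: 6
Gen 8: crossing 3x2. Involves strand 1? no. Count so far: 6
Gen 9: crossing 2x3. Involves strand 1? no. Count so far: 6
Gen 10: crossing 1x3. Involves strand 1? yes. Count so far: 7
Gen 11: crossing 1x2. Involves strand 1? yes. Count so far: 8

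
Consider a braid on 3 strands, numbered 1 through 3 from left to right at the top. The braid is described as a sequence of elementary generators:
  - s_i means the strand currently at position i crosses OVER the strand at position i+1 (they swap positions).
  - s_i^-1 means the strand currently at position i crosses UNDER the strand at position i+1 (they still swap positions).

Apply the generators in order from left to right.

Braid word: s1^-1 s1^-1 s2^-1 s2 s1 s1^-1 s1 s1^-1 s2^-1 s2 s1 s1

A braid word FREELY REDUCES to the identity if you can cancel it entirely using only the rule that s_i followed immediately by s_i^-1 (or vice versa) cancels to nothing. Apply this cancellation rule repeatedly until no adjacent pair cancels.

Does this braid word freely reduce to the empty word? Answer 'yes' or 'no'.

Gen 1 (s1^-1): push. Stack: [s1^-1]
Gen 2 (s1^-1): push. Stack: [s1^-1 s1^-1]
Gen 3 (s2^-1): push. Stack: [s1^-1 s1^-1 s2^-1]
Gen 4 (s2): cancels prior s2^-1. Stack: [s1^-1 s1^-1]
Gen 5 (s1): cancels prior s1^-1. Stack: [s1^-1]
Gen 6 (s1^-1): push. Stack: [s1^-1 s1^-1]
Gen 7 (s1): cancels prior s1^-1. Stack: [s1^-1]
Gen 8 (s1^-1): push. Stack: [s1^-1 s1^-1]
Gen 9 (s2^-1): push. Stack: [s1^-1 s1^-1 s2^-1]
Gen 10 (s2): cancels prior s2^-1. Stack: [s1^-1 s1^-1]
Gen 11 (s1): cancels prior s1^-1. Stack: [s1^-1]
Gen 12 (s1): cancels prior s1^-1. Stack: []
Reduced word: (empty)

Answer: yes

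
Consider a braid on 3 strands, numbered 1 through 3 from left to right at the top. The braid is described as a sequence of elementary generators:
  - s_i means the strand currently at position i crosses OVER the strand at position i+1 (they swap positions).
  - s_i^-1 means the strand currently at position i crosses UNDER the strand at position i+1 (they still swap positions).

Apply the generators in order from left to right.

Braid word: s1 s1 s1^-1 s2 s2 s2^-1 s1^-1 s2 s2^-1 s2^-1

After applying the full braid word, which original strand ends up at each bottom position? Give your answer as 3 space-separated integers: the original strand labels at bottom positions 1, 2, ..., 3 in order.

Gen 1 (s1): strand 1 crosses over strand 2. Perm now: [2 1 3]
Gen 2 (s1): strand 2 crosses over strand 1. Perm now: [1 2 3]
Gen 3 (s1^-1): strand 1 crosses under strand 2. Perm now: [2 1 3]
Gen 4 (s2): strand 1 crosses over strand 3. Perm now: [2 3 1]
Gen 5 (s2): strand 3 crosses over strand 1. Perm now: [2 1 3]
Gen 6 (s2^-1): strand 1 crosses under strand 3. Perm now: [2 3 1]
Gen 7 (s1^-1): strand 2 crosses under strand 3. Perm now: [3 2 1]
Gen 8 (s2): strand 2 crosses over strand 1. Perm now: [3 1 2]
Gen 9 (s2^-1): strand 1 crosses under strand 2. Perm now: [3 2 1]
Gen 10 (s2^-1): strand 2 crosses under strand 1. Perm now: [3 1 2]

Answer: 3 1 2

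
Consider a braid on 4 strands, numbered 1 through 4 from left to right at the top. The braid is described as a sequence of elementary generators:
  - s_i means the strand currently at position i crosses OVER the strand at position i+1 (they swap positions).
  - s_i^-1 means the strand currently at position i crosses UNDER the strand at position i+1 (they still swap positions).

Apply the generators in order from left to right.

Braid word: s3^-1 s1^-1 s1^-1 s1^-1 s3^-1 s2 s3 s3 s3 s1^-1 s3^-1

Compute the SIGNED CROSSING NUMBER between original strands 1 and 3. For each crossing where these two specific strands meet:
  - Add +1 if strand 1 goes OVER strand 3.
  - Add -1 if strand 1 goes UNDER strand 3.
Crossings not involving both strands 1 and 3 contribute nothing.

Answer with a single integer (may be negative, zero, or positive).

Gen 1: crossing 3x4. Both 1&3? no. Sum: 0
Gen 2: crossing 1x2. Both 1&3? no. Sum: 0
Gen 3: crossing 2x1. Both 1&3? no. Sum: 0
Gen 4: crossing 1x2. Both 1&3? no. Sum: 0
Gen 5: crossing 4x3. Both 1&3? no. Sum: 0
Gen 6: 1 over 3. Both 1&3? yes. Contrib: +1. Sum: 1
Gen 7: crossing 1x4. Both 1&3? no. Sum: 1
Gen 8: crossing 4x1. Both 1&3? no. Sum: 1
Gen 9: crossing 1x4. Both 1&3? no. Sum: 1
Gen 10: crossing 2x3. Both 1&3? no. Sum: 1
Gen 11: crossing 4x1. Both 1&3? no. Sum: 1

Answer: 1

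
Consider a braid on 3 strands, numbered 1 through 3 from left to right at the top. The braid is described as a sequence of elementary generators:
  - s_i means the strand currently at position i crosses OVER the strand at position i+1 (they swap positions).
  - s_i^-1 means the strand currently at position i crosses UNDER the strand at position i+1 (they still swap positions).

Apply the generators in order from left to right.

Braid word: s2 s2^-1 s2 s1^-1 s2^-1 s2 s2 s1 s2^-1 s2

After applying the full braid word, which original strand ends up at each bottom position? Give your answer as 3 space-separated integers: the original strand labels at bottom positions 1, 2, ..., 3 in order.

Gen 1 (s2): strand 2 crosses over strand 3. Perm now: [1 3 2]
Gen 2 (s2^-1): strand 3 crosses under strand 2. Perm now: [1 2 3]
Gen 3 (s2): strand 2 crosses over strand 3. Perm now: [1 3 2]
Gen 4 (s1^-1): strand 1 crosses under strand 3. Perm now: [3 1 2]
Gen 5 (s2^-1): strand 1 crosses under strand 2. Perm now: [3 2 1]
Gen 6 (s2): strand 2 crosses over strand 1. Perm now: [3 1 2]
Gen 7 (s2): strand 1 crosses over strand 2. Perm now: [3 2 1]
Gen 8 (s1): strand 3 crosses over strand 2. Perm now: [2 3 1]
Gen 9 (s2^-1): strand 3 crosses under strand 1. Perm now: [2 1 3]
Gen 10 (s2): strand 1 crosses over strand 3. Perm now: [2 3 1]

Answer: 2 3 1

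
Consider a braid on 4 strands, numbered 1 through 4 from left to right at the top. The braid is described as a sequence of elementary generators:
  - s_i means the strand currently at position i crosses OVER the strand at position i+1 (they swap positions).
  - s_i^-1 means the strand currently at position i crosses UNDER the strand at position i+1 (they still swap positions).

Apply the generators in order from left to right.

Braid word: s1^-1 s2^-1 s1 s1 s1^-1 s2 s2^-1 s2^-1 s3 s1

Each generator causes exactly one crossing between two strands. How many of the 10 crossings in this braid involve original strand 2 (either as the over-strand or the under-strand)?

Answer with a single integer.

Answer: 8

Derivation:
Gen 1: crossing 1x2. Involves strand 2? yes. Count so far: 1
Gen 2: crossing 1x3. Involves strand 2? no. Count so far: 1
Gen 3: crossing 2x3. Involves strand 2? yes. Count so far: 2
Gen 4: crossing 3x2. Involves strand 2? yes. Count so far: 3
Gen 5: crossing 2x3. Involves strand 2? yes. Count so far: 4
Gen 6: crossing 2x1. Involves strand 2? yes. Count so far: 5
Gen 7: crossing 1x2. Involves strand 2? yes. Count so far: 6
Gen 8: crossing 2x1. Involves strand 2? yes. Count so far: 7
Gen 9: crossing 2x4. Involves strand 2? yes. Count so far: 8
Gen 10: crossing 3x1. Involves strand 2? no. Count so far: 8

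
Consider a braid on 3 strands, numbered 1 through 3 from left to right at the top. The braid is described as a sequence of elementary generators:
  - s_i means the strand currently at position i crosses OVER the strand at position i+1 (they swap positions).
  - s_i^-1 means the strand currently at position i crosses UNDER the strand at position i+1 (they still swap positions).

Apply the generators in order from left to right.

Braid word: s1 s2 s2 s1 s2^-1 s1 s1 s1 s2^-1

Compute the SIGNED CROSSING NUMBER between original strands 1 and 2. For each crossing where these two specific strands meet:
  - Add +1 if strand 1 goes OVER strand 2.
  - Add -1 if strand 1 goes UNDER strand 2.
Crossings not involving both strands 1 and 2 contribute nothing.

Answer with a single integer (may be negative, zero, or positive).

Gen 1: 1 over 2. Both 1&2? yes. Contrib: +1. Sum: 1
Gen 2: crossing 1x3. Both 1&2? no. Sum: 1
Gen 3: crossing 3x1. Both 1&2? no. Sum: 1
Gen 4: 2 over 1. Both 1&2? yes. Contrib: -1. Sum: 0
Gen 5: crossing 2x3. Both 1&2? no. Sum: 0
Gen 6: crossing 1x3. Both 1&2? no. Sum: 0
Gen 7: crossing 3x1. Both 1&2? no. Sum: 0
Gen 8: crossing 1x3. Both 1&2? no. Sum: 0
Gen 9: 1 under 2. Both 1&2? yes. Contrib: -1. Sum: -1

Answer: -1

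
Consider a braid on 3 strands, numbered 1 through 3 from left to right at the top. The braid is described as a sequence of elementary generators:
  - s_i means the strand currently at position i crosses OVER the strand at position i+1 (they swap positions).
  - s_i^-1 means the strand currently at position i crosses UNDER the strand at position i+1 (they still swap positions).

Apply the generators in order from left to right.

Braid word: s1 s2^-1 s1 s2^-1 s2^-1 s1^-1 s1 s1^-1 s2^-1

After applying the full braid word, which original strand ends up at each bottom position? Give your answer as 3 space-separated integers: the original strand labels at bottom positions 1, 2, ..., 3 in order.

Gen 1 (s1): strand 1 crosses over strand 2. Perm now: [2 1 3]
Gen 2 (s2^-1): strand 1 crosses under strand 3. Perm now: [2 3 1]
Gen 3 (s1): strand 2 crosses over strand 3. Perm now: [3 2 1]
Gen 4 (s2^-1): strand 2 crosses under strand 1. Perm now: [3 1 2]
Gen 5 (s2^-1): strand 1 crosses under strand 2. Perm now: [3 2 1]
Gen 6 (s1^-1): strand 3 crosses under strand 2. Perm now: [2 3 1]
Gen 7 (s1): strand 2 crosses over strand 3. Perm now: [3 2 1]
Gen 8 (s1^-1): strand 3 crosses under strand 2. Perm now: [2 3 1]
Gen 9 (s2^-1): strand 3 crosses under strand 1. Perm now: [2 1 3]

Answer: 2 1 3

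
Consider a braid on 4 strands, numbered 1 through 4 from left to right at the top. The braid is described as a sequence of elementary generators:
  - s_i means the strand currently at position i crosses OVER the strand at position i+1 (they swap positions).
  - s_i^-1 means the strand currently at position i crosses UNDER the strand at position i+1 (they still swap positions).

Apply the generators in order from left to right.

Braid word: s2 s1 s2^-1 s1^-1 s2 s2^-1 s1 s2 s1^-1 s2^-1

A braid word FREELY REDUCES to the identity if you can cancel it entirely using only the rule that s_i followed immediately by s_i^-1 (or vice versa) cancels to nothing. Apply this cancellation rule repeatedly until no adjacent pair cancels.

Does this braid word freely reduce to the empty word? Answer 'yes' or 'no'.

Answer: yes

Derivation:
Gen 1 (s2): push. Stack: [s2]
Gen 2 (s1): push. Stack: [s2 s1]
Gen 3 (s2^-1): push. Stack: [s2 s1 s2^-1]
Gen 4 (s1^-1): push. Stack: [s2 s1 s2^-1 s1^-1]
Gen 5 (s2): push. Stack: [s2 s1 s2^-1 s1^-1 s2]
Gen 6 (s2^-1): cancels prior s2. Stack: [s2 s1 s2^-1 s1^-1]
Gen 7 (s1): cancels prior s1^-1. Stack: [s2 s1 s2^-1]
Gen 8 (s2): cancels prior s2^-1. Stack: [s2 s1]
Gen 9 (s1^-1): cancels prior s1. Stack: [s2]
Gen 10 (s2^-1): cancels prior s2. Stack: []
Reduced word: (empty)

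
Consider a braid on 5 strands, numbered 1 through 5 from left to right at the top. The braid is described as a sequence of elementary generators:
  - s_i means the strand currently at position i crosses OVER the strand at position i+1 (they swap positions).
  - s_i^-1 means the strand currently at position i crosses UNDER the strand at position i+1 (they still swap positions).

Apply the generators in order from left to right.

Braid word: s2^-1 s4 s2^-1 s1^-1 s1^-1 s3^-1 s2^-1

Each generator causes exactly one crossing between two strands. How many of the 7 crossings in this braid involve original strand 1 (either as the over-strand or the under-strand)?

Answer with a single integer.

Answer: 2

Derivation:
Gen 1: crossing 2x3. Involves strand 1? no. Count so far: 0
Gen 2: crossing 4x5. Involves strand 1? no. Count so far: 0
Gen 3: crossing 3x2. Involves strand 1? no. Count so far: 0
Gen 4: crossing 1x2. Involves strand 1? yes. Count so far: 1
Gen 5: crossing 2x1. Involves strand 1? yes. Count so far: 2
Gen 6: crossing 3x5. Involves strand 1? no. Count so far: 2
Gen 7: crossing 2x5. Involves strand 1? no. Count so far: 2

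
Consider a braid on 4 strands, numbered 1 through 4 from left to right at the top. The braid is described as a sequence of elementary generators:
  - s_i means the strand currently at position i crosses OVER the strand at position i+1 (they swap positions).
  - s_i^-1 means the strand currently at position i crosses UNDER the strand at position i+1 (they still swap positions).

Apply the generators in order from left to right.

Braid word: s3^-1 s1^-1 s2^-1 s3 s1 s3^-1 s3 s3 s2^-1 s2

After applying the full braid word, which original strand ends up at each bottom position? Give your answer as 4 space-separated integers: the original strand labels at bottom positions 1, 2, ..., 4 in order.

Gen 1 (s3^-1): strand 3 crosses under strand 4. Perm now: [1 2 4 3]
Gen 2 (s1^-1): strand 1 crosses under strand 2. Perm now: [2 1 4 3]
Gen 3 (s2^-1): strand 1 crosses under strand 4. Perm now: [2 4 1 3]
Gen 4 (s3): strand 1 crosses over strand 3. Perm now: [2 4 3 1]
Gen 5 (s1): strand 2 crosses over strand 4. Perm now: [4 2 3 1]
Gen 6 (s3^-1): strand 3 crosses under strand 1. Perm now: [4 2 1 3]
Gen 7 (s3): strand 1 crosses over strand 3. Perm now: [4 2 3 1]
Gen 8 (s3): strand 3 crosses over strand 1. Perm now: [4 2 1 3]
Gen 9 (s2^-1): strand 2 crosses under strand 1. Perm now: [4 1 2 3]
Gen 10 (s2): strand 1 crosses over strand 2. Perm now: [4 2 1 3]

Answer: 4 2 1 3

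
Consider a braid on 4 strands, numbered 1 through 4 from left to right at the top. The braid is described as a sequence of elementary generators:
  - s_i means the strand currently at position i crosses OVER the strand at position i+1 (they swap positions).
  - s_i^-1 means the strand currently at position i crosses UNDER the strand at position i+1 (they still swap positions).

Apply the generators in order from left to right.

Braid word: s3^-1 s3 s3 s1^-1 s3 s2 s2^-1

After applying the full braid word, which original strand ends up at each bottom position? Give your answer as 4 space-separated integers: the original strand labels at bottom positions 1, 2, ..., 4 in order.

Answer: 2 1 3 4

Derivation:
Gen 1 (s3^-1): strand 3 crosses under strand 4. Perm now: [1 2 4 3]
Gen 2 (s3): strand 4 crosses over strand 3. Perm now: [1 2 3 4]
Gen 3 (s3): strand 3 crosses over strand 4. Perm now: [1 2 4 3]
Gen 4 (s1^-1): strand 1 crosses under strand 2. Perm now: [2 1 4 3]
Gen 5 (s3): strand 4 crosses over strand 3. Perm now: [2 1 3 4]
Gen 6 (s2): strand 1 crosses over strand 3. Perm now: [2 3 1 4]
Gen 7 (s2^-1): strand 3 crosses under strand 1. Perm now: [2 1 3 4]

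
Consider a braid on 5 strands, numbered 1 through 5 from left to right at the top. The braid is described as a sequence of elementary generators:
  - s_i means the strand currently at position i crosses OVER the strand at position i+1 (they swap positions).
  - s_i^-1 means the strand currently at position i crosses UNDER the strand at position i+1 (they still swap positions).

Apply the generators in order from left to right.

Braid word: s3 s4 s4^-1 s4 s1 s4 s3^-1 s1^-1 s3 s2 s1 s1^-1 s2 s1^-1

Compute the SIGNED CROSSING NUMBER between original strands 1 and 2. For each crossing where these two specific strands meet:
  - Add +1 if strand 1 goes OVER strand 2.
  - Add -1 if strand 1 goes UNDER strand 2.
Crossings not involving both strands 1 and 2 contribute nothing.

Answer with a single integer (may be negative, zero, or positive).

Gen 1: crossing 3x4. Both 1&2? no. Sum: 0
Gen 2: crossing 3x5. Both 1&2? no. Sum: 0
Gen 3: crossing 5x3. Both 1&2? no. Sum: 0
Gen 4: crossing 3x5. Both 1&2? no. Sum: 0
Gen 5: 1 over 2. Both 1&2? yes. Contrib: +1. Sum: 1
Gen 6: crossing 5x3. Both 1&2? no. Sum: 1
Gen 7: crossing 4x3. Both 1&2? no. Sum: 1
Gen 8: 2 under 1. Both 1&2? yes. Contrib: +1. Sum: 2
Gen 9: crossing 3x4. Both 1&2? no. Sum: 2
Gen 10: crossing 2x4. Both 1&2? no. Sum: 2
Gen 11: crossing 1x4. Both 1&2? no. Sum: 2
Gen 12: crossing 4x1. Both 1&2? no. Sum: 2
Gen 13: crossing 4x2. Both 1&2? no. Sum: 2
Gen 14: 1 under 2. Both 1&2? yes. Contrib: -1. Sum: 1

Answer: 1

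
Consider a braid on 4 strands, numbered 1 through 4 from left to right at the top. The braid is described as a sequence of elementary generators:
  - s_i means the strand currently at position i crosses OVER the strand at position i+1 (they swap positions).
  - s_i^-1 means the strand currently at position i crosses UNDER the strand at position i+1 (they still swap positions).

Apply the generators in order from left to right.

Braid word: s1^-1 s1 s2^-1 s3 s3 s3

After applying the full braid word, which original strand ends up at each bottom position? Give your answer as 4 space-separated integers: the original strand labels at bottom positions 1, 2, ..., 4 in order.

Gen 1 (s1^-1): strand 1 crosses under strand 2. Perm now: [2 1 3 4]
Gen 2 (s1): strand 2 crosses over strand 1. Perm now: [1 2 3 4]
Gen 3 (s2^-1): strand 2 crosses under strand 3. Perm now: [1 3 2 4]
Gen 4 (s3): strand 2 crosses over strand 4. Perm now: [1 3 4 2]
Gen 5 (s3): strand 4 crosses over strand 2. Perm now: [1 3 2 4]
Gen 6 (s3): strand 2 crosses over strand 4. Perm now: [1 3 4 2]

Answer: 1 3 4 2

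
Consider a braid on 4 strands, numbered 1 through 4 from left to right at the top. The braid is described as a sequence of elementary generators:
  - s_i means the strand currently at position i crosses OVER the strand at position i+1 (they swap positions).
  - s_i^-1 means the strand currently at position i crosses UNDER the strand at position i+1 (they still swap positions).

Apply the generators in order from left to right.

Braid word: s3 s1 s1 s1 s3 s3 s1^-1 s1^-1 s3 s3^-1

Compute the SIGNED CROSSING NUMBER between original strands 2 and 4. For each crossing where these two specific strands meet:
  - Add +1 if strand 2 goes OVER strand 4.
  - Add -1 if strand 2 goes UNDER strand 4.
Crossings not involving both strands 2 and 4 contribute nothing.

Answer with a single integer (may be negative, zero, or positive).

Answer: 0

Derivation:
Gen 1: crossing 3x4. Both 2&4? no. Sum: 0
Gen 2: crossing 1x2. Both 2&4? no. Sum: 0
Gen 3: crossing 2x1. Both 2&4? no. Sum: 0
Gen 4: crossing 1x2. Both 2&4? no. Sum: 0
Gen 5: crossing 4x3. Both 2&4? no. Sum: 0
Gen 6: crossing 3x4. Both 2&4? no. Sum: 0
Gen 7: crossing 2x1. Both 2&4? no. Sum: 0
Gen 8: crossing 1x2. Both 2&4? no. Sum: 0
Gen 9: crossing 4x3. Both 2&4? no. Sum: 0
Gen 10: crossing 3x4. Both 2&4? no. Sum: 0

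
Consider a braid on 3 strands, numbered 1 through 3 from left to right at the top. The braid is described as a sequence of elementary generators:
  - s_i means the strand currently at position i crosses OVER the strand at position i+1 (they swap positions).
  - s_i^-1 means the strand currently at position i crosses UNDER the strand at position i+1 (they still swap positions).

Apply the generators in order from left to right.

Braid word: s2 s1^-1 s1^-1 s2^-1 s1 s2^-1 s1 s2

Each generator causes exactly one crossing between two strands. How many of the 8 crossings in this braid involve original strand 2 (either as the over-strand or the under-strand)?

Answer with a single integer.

Gen 1: crossing 2x3. Involves strand 2? yes. Count so far: 1
Gen 2: crossing 1x3. Involves strand 2? no. Count so far: 1
Gen 3: crossing 3x1. Involves strand 2? no. Count so far: 1
Gen 4: crossing 3x2. Involves strand 2? yes. Count so far: 2
Gen 5: crossing 1x2. Involves strand 2? yes. Count so far: 3
Gen 6: crossing 1x3. Involves strand 2? no. Count so far: 3
Gen 7: crossing 2x3. Involves strand 2? yes. Count so far: 4
Gen 8: crossing 2x1. Involves strand 2? yes. Count so far: 5

Answer: 5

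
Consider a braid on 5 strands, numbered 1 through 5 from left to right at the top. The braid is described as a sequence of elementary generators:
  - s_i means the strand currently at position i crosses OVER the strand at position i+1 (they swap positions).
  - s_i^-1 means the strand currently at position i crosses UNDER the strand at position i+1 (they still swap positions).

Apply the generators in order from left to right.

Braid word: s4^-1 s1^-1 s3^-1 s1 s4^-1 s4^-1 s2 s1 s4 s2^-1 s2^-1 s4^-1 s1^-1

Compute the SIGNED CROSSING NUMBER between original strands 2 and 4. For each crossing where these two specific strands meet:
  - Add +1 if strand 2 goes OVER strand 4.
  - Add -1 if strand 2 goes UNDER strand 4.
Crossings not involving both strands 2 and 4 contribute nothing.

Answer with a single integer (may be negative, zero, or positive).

Gen 1: crossing 4x5. Both 2&4? no. Sum: 0
Gen 2: crossing 1x2. Both 2&4? no. Sum: 0
Gen 3: crossing 3x5. Both 2&4? no. Sum: 0
Gen 4: crossing 2x1. Both 2&4? no. Sum: 0
Gen 5: crossing 3x4. Both 2&4? no. Sum: 0
Gen 6: crossing 4x3. Both 2&4? no. Sum: 0
Gen 7: crossing 2x5. Both 2&4? no. Sum: 0
Gen 8: crossing 1x5. Both 2&4? no. Sum: 0
Gen 9: crossing 3x4. Both 2&4? no. Sum: 0
Gen 10: crossing 1x2. Both 2&4? no. Sum: 0
Gen 11: crossing 2x1. Both 2&4? no. Sum: 0
Gen 12: crossing 4x3. Both 2&4? no. Sum: 0
Gen 13: crossing 5x1. Both 2&4? no. Sum: 0

Answer: 0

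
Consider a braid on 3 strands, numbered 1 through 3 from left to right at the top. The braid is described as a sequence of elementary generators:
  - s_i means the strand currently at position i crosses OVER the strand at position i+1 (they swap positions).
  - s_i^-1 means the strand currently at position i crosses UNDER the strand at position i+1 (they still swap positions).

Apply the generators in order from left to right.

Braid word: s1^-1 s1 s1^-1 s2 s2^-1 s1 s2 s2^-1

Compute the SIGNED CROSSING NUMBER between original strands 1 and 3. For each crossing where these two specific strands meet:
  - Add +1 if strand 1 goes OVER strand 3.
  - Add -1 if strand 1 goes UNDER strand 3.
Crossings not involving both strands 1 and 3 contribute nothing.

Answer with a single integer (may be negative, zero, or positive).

Answer: 2

Derivation:
Gen 1: crossing 1x2. Both 1&3? no. Sum: 0
Gen 2: crossing 2x1. Both 1&3? no. Sum: 0
Gen 3: crossing 1x2. Both 1&3? no. Sum: 0
Gen 4: 1 over 3. Both 1&3? yes. Contrib: +1. Sum: 1
Gen 5: 3 under 1. Both 1&3? yes. Contrib: +1. Sum: 2
Gen 6: crossing 2x1. Both 1&3? no. Sum: 2
Gen 7: crossing 2x3. Both 1&3? no. Sum: 2
Gen 8: crossing 3x2. Both 1&3? no. Sum: 2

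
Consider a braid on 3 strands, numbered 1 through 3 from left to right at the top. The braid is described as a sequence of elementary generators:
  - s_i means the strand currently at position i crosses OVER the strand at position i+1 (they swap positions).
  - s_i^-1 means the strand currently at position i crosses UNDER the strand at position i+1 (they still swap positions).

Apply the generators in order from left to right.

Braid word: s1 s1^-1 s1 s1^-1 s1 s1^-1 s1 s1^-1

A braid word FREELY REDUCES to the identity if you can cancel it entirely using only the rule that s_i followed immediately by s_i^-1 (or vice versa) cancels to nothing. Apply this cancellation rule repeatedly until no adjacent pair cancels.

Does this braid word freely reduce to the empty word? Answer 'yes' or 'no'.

Answer: yes

Derivation:
Gen 1 (s1): push. Stack: [s1]
Gen 2 (s1^-1): cancels prior s1. Stack: []
Gen 3 (s1): push. Stack: [s1]
Gen 4 (s1^-1): cancels prior s1. Stack: []
Gen 5 (s1): push. Stack: [s1]
Gen 6 (s1^-1): cancels prior s1. Stack: []
Gen 7 (s1): push. Stack: [s1]
Gen 8 (s1^-1): cancels prior s1. Stack: []
Reduced word: (empty)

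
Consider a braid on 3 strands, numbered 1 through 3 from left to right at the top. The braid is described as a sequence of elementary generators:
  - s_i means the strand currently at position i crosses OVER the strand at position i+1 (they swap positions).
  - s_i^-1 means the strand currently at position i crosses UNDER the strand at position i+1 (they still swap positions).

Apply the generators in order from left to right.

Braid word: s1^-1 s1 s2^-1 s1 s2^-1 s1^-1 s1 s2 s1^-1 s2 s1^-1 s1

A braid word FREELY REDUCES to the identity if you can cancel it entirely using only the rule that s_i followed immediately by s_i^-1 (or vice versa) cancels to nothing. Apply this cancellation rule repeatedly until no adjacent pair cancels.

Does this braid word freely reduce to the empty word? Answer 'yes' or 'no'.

Gen 1 (s1^-1): push. Stack: [s1^-1]
Gen 2 (s1): cancels prior s1^-1. Stack: []
Gen 3 (s2^-1): push. Stack: [s2^-1]
Gen 4 (s1): push. Stack: [s2^-1 s1]
Gen 5 (s2^-1): push. Stack: [s2^-1 s1 s2^-1]
Gen 6 (s1^-1): push. Stack: [s2^-1 s1 s2^-1 s1^-1]
Gen 7 (s1): cancels prior s1^-1. Stack: [s2^-1 s1 s2^-1]
Gen 8 (s2): cancels prior s2^-1. Stack: [s2^-1 s1]
Gen 9 (s1^-1): cancels prior s1. Stack: [s2^-1]
Gen 10 (s2): cancels prior s2^-1. Stack: []
Gen 11 (s1^-1): push. Stack: [s1^-1]
Gen 12 (s1): cancels prior s1^-1. Stack: []
Reduced word: (empty)

Answer: yes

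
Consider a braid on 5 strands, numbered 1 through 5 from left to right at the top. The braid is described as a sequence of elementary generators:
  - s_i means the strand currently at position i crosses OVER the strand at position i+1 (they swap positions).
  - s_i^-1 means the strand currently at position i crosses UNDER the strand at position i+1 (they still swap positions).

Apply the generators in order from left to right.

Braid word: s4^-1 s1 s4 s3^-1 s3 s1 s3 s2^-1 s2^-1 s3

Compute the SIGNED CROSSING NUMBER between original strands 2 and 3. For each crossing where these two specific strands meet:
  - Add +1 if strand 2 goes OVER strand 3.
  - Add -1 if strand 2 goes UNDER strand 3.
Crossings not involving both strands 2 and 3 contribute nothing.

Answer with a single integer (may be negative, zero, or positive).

Gen 1: crossing 4x5. Both 2&3? no. Sum: 0
Gen 2: crossing 1x2. Both 2&3? no. Sum: 0
Gen 3: crossing 5x4. Both 2&3? no. Sum: 0
Gen 4: crossing 3x4. Both 2&3? no. Sum: 0
Gen 5: crossing 4x3. Both 2&3? no. Sum: 0
Gen 6: crossing 2x1. Both 2&3? no. Sum: 0
Gen 7: crossing 3x4. Both 2&3? no. Sum: 0
Gen 8: crossing 2x4. Both 2&3? no. Sum: 0
Gen 9: crossing 4x2. Both 2&3? no. Sum: 0
Gen 10: crossing 4x3. Both 2&3? no. Sum: 0

Answer: 0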